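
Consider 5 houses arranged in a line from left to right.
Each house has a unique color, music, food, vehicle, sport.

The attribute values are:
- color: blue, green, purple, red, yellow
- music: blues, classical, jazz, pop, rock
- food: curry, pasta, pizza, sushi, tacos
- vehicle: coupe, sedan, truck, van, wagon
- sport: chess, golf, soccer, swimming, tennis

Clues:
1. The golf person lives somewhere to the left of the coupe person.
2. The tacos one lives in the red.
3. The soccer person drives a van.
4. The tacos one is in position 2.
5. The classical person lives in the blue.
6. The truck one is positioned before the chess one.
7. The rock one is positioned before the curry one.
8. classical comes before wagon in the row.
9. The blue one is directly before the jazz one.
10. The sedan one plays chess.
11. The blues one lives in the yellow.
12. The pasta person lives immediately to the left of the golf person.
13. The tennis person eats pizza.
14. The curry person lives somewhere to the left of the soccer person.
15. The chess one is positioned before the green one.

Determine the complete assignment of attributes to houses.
Solution:

House | Color | Music | Food | Vehicle | Sport
----------------------------------------------
  1   | blue | classical | pasta | truck | swimming
  2   | red | jazz | tacos | wagon | golf
  3   | purple | rock | pizza | coupe | tennis
  4   | yellow | blues | curry | sedan | chess
  5   | green | pop | sushi | van | soccer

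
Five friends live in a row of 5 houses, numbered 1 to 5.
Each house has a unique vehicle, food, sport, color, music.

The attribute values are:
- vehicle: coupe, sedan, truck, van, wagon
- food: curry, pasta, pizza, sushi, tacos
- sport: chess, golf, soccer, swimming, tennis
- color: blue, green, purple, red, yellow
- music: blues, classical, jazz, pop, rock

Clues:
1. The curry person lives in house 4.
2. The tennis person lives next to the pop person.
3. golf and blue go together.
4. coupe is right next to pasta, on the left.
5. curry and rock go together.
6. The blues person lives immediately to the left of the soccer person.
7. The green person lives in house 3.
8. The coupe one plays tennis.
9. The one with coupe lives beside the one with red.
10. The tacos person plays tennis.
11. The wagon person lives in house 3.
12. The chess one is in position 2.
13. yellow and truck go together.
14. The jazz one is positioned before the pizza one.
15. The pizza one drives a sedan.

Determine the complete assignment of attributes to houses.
Solution:

House | Vehicle | Food | Sport | Color | Music
----------------------------------------------
  1   | coupe | tacos | tennis | purple | jazz
  2   | van | pasta | chess | red | pop
  3   | wagon | sushi | swimming | green | blues
  4   | truck | curry | soccer | yellow | rock
  5   | sedan | pizza | golf | blue | classical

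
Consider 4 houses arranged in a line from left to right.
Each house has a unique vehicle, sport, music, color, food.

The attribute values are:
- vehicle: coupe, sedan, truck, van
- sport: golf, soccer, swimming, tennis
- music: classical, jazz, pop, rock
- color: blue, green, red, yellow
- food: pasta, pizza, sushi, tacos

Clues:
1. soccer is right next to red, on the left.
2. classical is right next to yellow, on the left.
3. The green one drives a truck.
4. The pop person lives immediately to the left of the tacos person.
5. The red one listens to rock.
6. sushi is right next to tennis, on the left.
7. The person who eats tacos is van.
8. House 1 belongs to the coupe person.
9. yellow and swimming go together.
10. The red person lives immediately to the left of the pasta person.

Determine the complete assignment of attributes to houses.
Solution:

House | Vehicle | Sport | Music | Color | Food
----------------------------------------------
  1   | coupe | soccer | pop | blue | sushi
  2   | van | tennis | rock | red | tacos
  3   | truck | golf | classical | green | pasta
  4   | sedan | swimming | jazz | yellow | pizza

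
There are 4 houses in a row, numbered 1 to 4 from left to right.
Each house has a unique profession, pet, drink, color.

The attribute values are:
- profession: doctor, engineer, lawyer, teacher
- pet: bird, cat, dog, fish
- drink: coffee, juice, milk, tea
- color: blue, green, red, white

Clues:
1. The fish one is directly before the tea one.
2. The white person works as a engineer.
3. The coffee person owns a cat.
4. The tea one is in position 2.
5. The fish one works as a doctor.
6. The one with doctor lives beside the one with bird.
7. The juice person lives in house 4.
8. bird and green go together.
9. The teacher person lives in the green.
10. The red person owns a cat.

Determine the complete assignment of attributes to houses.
Solution:

House | Profession | Pet | Drink | Color
----------------------------------------
  1   | doctor | fish | milk | blue
  2   | teacher | bird | tea | green
  3   | lawyer | cat | coffee | red
  4   | engineer | dog | juice | white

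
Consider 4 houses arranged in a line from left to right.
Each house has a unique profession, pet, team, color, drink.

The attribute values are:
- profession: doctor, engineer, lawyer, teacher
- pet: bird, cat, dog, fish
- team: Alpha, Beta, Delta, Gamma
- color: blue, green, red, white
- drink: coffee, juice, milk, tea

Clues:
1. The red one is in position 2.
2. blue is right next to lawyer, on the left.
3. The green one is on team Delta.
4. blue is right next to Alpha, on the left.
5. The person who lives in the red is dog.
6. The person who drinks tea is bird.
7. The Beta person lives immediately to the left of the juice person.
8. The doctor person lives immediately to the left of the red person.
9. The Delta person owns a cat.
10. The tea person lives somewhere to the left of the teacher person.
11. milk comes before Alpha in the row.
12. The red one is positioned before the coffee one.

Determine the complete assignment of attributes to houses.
Solution:

House | Profession | Pet | Team | Color | Drink
-----------------------------------------------
  1   | doctor | fish | Beta | blue | milk
  2   | lawyer | dog | Alpha | red | juice
  3   | engineer | bird | Gamma | white | tea
  4   | teacher | cat | Delta | green | coffee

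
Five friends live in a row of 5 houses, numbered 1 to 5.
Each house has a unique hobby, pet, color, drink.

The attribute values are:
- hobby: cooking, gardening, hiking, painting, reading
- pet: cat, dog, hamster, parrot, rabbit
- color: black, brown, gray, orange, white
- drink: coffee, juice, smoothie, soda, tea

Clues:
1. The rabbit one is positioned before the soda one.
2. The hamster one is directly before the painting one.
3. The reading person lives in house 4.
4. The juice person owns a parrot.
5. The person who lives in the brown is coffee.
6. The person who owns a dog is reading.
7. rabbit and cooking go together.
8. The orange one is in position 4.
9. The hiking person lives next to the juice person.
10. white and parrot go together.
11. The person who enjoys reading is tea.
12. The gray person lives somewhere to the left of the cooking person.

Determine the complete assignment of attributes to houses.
Solution:

House | Hobby | Pet | Color | Drink
-----------------------------------
  1   | hiking | hamster | gray | smoothie
  2   | painting | parrot | white | juice
  3   | cooking | rabbit | brown | coffee
  4   | reading | dog | orange | tea
  5   | gardening | cat | black | soda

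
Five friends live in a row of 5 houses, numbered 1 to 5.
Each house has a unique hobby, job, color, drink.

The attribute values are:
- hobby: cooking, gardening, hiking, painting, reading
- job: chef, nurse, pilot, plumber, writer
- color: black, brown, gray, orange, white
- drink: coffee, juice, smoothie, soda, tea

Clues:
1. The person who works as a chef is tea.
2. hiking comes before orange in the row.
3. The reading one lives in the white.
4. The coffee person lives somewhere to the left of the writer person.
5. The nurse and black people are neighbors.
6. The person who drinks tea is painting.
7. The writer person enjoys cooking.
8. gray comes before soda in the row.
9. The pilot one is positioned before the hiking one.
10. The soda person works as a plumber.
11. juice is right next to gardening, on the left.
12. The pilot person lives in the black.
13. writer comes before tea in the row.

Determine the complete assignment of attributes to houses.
Solution:

House | Hobby | Job | Color | Drink
-----------------------------------
  1   | reading | nurse | white | juice
  2   | gardening | pilot | black | coffee
  3   | cooking | writer | gray | smoothie
  4   | hiking | plumber | brown | soda
  5   | painting | chef | orange | tea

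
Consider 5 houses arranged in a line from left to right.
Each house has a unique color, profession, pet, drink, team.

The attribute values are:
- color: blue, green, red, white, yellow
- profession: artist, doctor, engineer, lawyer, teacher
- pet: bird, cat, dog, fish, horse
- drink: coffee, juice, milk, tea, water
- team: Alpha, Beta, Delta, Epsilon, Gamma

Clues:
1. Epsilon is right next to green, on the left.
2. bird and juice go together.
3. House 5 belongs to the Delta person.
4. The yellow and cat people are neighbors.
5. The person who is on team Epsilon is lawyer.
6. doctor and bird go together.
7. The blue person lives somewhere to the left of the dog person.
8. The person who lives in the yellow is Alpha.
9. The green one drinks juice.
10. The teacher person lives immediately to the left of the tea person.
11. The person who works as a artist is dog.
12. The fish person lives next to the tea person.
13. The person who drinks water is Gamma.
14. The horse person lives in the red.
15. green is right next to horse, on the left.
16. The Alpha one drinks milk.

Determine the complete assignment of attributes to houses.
Solution:

House | Color | Profession | Pet | Drink | Team
-----------------------------------------------
  1   | yellow | teacher | fish | milk | Alpha
  2   | blue | lawyer | cat | tea | Epsilon
  3   | green | doctor | bird | juice | Beta
  4   | red | engineer | horse | water | Gamma
  5   | white | artist | dog | coffee | Delta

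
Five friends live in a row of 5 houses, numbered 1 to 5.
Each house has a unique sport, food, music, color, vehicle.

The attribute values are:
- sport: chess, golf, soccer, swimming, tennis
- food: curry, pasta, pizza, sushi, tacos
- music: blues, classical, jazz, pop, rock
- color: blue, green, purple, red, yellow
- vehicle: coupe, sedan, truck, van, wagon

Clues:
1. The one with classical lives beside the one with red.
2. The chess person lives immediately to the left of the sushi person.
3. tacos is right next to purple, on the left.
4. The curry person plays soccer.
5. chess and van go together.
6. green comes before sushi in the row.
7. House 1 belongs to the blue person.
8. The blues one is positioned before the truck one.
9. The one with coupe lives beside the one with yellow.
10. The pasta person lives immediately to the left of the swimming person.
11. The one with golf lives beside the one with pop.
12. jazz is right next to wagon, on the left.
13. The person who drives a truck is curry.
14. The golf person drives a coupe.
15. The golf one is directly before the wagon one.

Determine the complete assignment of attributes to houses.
Solution:

House | Sport | Food | Music | Color | Vehicle
----------------------------------------------
  1   | golf | pasta | jazz | blue | coupe
  2   | swimming | pizza | pop | yellow | wagon
  3   | chess | tacos | blues | green | van
  4   | tennis | sushi | classical | purple | sedan
  5   | soccer | curry | rock | red | truck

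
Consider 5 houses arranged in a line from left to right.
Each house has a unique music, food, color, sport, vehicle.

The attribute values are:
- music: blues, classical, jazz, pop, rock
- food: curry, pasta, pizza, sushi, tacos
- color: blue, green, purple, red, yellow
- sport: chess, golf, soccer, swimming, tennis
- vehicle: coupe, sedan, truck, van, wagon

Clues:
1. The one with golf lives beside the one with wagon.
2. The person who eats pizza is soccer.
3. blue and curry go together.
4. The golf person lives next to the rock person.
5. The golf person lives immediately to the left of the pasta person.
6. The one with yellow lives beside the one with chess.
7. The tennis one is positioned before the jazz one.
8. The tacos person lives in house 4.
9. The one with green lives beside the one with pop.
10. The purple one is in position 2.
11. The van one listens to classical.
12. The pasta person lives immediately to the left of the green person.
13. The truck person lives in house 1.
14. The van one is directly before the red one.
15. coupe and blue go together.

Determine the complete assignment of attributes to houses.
Solution:

House | Music | Food | Color | Sport | Vehicle
----------------------------------------------
  1   | blues | sushi | yellow | golf | truck
  2   | rock | pasta | purple | chess | wagon
  3   | classical | pizza | green | soccer | van
  4   | pop | tacos | red | tennis | sedan
  5   | jazz | curry | blue | swimming | coupe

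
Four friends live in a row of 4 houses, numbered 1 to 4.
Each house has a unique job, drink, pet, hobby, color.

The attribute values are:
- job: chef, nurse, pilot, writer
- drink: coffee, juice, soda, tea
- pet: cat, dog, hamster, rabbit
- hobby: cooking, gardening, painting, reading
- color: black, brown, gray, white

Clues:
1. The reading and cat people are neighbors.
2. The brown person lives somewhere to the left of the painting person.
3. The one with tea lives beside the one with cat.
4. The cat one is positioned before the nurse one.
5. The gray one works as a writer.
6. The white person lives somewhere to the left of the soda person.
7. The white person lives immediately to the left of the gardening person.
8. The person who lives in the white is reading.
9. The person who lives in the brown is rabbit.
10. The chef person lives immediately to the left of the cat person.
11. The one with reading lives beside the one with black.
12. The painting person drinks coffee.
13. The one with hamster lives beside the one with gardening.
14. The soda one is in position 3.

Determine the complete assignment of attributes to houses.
Solution:

House | Job | Drink | Pet | Hobby | Color
-----------------------------------------
  1   | chef | tea | hamster | reading | white
  2   | pilot | juice | cat | gardening | black
  3   | nurse | soda | rabbit | cooking | brown
  4   | writer | coffee | dog | painting | gray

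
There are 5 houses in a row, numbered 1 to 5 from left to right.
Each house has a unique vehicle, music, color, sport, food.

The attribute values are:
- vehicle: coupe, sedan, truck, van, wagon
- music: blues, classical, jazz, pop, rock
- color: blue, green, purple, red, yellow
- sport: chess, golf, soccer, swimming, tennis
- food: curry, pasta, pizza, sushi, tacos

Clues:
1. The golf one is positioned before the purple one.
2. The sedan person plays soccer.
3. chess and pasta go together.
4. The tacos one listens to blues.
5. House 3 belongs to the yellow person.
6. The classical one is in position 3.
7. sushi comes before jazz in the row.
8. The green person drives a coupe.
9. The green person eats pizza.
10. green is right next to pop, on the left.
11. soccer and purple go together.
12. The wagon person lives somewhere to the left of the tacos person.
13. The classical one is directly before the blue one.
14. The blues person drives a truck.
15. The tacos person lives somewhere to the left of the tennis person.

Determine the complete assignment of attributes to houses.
Solution:

House | Vehicle | Music | Color | Sport | Food
----------------------------------------------
  1   | coupe | rock | green | golf | pizza
  2   | sedan | pop | purple | soccer | sushi
  3   | wagon | classical | yellow | chess | pasta
  4   | truck | blues | blue | swimming | tacos
  5   | van | jazz | red | tennis | curry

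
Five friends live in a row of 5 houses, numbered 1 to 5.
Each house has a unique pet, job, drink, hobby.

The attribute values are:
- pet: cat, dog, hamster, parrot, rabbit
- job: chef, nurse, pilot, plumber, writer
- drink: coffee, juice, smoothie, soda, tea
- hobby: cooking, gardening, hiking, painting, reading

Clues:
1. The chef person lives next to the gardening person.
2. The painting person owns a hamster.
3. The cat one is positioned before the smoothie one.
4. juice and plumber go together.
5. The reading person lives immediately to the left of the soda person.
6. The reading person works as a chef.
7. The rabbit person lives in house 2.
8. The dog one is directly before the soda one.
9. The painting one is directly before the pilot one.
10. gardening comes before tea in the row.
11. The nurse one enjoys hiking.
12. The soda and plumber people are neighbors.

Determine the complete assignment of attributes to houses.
Solution:

House | Pet | Job | Drink | Hobby
---------------------------------
  1   | dog | chef | coffee | reading
  2   | rabbit | writer | soda | gardening
  3   | hamster | plumber | juice | painting
  4   | cat | pilot | tea | cooking
  5   | parrot | nurse | smoothie | hiking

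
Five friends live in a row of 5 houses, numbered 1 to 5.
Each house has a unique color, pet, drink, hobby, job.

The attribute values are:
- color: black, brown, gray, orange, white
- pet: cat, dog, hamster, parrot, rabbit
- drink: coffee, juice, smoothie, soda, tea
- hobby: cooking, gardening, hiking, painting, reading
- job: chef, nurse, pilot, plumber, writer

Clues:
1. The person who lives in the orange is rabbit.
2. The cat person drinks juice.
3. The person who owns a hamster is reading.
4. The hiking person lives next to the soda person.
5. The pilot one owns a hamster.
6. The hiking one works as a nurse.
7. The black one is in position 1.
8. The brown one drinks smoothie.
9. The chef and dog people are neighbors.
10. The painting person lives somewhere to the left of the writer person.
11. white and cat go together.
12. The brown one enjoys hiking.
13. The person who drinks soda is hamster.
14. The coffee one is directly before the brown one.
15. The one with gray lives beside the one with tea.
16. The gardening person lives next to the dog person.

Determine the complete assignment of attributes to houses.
Solution:

House | Color | Pet | Drink | Hobby | Job
-----------------------------------------
  1   | black | parrot | coffee | gardening | chef
  2   | brown | dog | smoothie | hiking | nurse
  3   | gray | hamster | soda | reading | pilot
  4   | orange | rabbit | tea | painting | plumber
  5   | white | cat | juice | cooking | writer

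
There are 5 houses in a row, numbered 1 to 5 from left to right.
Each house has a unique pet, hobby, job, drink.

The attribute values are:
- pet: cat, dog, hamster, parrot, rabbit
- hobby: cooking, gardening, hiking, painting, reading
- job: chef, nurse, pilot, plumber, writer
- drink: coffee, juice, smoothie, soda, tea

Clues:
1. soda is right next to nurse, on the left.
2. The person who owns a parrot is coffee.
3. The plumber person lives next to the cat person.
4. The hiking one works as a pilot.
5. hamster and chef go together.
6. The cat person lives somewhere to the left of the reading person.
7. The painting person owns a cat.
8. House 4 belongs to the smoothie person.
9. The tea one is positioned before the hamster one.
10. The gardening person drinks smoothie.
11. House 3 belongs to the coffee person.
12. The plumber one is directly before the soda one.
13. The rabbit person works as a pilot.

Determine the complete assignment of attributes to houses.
Solution:

House | Pet | Hobby | Job | Drink
---------------------------------
  1   | dog | cooking | plumber | tea
  2   | cat | painting | writer | soda
  3   | parrot | reading | nurse | coffee
  4   | hamster | gardening | chef | smoothie
  5   | rabbit | hiking | pilot | juice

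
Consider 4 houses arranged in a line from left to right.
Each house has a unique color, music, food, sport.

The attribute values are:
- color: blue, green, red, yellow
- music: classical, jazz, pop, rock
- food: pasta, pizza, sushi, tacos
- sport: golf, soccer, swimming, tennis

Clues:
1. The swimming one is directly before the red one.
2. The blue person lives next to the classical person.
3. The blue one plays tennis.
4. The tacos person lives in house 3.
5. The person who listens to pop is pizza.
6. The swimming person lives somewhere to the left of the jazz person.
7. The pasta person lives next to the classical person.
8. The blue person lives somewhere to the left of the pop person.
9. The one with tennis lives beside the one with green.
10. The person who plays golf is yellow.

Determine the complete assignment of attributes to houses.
Solution:

House | Color | Music | Food | Sport
------------------------------------
  1   | blue | rock | pasta | tennis
  2   | green | classical | sushi | swimming
  3   | red | jazz | tacos | soccer
  4   | yellow | pop | pizza | golf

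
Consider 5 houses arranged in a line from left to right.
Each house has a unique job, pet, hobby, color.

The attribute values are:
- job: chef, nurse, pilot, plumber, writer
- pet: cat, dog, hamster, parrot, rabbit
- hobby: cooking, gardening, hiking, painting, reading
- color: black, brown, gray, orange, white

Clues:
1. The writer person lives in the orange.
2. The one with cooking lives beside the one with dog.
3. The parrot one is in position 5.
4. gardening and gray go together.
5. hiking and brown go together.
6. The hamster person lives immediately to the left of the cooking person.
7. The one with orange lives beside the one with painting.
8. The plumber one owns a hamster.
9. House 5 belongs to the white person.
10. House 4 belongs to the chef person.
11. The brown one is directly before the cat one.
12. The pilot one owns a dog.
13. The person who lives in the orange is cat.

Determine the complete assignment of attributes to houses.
Solution:

House | Job | Pet | Hobby | Color
---------------------------------
  1   | plumber | hamster | hiking | brown
  2   | writer | cat | cooking | orange
  3   | pilot | dog | painting | black
  4   | chef | rabbit | gardening | gray
  5   | nurse | parrot | reading | white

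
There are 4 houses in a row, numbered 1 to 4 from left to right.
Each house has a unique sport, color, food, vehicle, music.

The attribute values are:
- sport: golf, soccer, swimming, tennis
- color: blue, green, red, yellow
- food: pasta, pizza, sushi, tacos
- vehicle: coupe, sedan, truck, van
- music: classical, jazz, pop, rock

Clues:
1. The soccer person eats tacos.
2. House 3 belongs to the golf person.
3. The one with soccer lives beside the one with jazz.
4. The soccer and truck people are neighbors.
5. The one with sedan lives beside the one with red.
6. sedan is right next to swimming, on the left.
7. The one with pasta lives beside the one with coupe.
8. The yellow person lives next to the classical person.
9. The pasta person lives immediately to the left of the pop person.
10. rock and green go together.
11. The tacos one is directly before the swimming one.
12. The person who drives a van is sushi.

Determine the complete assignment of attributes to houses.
Solution:

House | Sport | Color | Food | Vehicle | Music
----------------------------------------------
  1   | soccer | green | tacos | sedan | rock
  2   | swimming | red | pasta | truck | jazz
  3   | golf | yellow | pizza | coupe | pop
  4   | tennis | blue | sushi | van | classical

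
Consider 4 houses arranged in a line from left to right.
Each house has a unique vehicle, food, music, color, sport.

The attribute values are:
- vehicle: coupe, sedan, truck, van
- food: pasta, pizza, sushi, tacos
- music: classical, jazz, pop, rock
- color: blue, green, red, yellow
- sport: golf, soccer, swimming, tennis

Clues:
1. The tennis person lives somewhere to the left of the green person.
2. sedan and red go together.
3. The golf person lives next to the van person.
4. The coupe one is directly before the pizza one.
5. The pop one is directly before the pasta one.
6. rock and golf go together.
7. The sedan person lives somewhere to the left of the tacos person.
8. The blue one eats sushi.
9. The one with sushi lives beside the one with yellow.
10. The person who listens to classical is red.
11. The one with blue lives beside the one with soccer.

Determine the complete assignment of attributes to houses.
Solution:

House | Vehicle | Food | Music | Color | Sport
----------------------------------------------
  1   | coupe | sushi | rock | blue | golf
  2   | van | pizza | pop | yellow | soccer
  3   | sedan | pasta | classical | red | tennis
  4   | truck | tacos | jazz | green | swimming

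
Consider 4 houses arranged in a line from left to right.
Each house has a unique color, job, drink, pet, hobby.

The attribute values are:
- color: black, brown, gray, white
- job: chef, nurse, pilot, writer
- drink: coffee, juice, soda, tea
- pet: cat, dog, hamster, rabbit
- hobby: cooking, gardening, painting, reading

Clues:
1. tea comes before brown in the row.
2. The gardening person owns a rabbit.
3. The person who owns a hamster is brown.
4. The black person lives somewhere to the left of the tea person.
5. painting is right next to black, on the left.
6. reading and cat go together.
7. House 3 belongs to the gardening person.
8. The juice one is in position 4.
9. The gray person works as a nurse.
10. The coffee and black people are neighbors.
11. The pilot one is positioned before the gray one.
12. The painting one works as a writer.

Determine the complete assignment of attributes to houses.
Solution:

House | Color | Job | Drink | Pet | Hobby
-----------------------------------------
  1   | white | writer | coffee | dog | painting
  2   | black | pilot | soda | cat | reading
  3   | gray | nurse | tea | rabbit | gardening
  4   | brown | chef | juice | hamster | cooking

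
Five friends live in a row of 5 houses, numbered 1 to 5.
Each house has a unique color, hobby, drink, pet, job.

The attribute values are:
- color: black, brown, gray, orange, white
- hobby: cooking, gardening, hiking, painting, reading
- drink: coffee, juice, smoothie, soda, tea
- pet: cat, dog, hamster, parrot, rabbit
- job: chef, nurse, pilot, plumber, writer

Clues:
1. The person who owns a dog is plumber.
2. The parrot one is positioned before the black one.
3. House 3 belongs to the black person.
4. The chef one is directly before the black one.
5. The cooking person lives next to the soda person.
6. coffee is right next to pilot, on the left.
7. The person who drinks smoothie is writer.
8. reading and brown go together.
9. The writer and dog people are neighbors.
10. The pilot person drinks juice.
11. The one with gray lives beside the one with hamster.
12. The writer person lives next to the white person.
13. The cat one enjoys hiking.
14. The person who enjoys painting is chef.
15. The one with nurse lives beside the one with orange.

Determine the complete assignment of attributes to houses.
Solution:

House | Color | Hobby | Drink | Pet | Job
-----------------------------------------
  1   | gray | cooking | tea | parrot | nurse
  2   | orange | painting | soda | hamster | chef
  3   | black | hiking | smoothie | cat | writer
  4   | white | gardening | coffee | dog | plumber
  5   | brown | reading | juice | rabbit | pilot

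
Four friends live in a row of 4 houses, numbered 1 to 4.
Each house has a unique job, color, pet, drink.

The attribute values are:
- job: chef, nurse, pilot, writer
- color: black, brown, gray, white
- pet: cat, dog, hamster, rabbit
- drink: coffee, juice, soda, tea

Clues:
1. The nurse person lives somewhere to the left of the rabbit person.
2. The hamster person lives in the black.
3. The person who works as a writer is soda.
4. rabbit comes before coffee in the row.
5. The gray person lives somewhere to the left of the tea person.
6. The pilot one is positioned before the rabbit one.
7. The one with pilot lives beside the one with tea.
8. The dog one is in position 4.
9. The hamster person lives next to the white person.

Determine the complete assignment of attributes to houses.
Solution:

House | Job | Color | Pet | Drink
---------------------------------
  1   | pilot | gray | cat | juice
  2   | nurse | black | hamster | tea
  3   | writer | white | rabbit | soda
  4   | chef | brown | dog | coffee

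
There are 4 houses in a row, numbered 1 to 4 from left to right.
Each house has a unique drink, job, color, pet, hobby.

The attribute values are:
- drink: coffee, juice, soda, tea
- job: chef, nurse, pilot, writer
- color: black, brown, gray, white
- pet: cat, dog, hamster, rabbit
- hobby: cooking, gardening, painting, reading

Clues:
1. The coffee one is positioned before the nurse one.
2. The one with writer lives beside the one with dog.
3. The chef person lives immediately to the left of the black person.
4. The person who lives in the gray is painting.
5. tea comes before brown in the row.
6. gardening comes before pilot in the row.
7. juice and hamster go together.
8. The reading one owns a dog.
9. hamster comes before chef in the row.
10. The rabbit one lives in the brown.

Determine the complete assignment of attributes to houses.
Solution:

House | Drink | Job | Color | Pet | Hobby
-----------------------------------------
  1   | juice | writer | gray | hamster | painting
  2   | coffee | chef | white | dog | reading
  3   | tea | nurse | black | cat | gardening
  4   | soda | pilot | brown | rabbit | cooking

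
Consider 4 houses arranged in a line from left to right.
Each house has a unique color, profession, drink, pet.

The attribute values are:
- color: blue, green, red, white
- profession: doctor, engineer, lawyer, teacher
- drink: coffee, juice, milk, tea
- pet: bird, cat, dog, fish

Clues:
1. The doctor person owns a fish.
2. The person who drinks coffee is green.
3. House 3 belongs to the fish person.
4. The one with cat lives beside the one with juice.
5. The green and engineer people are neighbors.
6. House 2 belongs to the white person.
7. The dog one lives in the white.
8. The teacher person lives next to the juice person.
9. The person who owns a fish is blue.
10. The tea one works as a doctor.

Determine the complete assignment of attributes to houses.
Solution:

House | Color | Profession | Drink | Pet
----------------------------------------
  1   | green | teacher | coffee | cat
  2   | white | engineer | juice | dog
  3   | blue | doctor | tea | fish
  4   | red | lawyer | milk | bird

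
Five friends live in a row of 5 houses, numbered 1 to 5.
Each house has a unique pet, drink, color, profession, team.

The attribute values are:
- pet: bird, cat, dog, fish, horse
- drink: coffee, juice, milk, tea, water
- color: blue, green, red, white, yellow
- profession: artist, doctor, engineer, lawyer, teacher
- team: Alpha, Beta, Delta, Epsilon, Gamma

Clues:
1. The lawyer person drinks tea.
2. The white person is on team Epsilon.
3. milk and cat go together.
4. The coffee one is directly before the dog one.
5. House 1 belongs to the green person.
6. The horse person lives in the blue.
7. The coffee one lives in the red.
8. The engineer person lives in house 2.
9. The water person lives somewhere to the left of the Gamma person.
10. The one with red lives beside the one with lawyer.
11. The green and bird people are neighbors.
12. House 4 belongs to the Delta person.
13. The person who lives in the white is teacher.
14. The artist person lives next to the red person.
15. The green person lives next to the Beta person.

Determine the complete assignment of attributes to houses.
Solution:

House | Pet | Drink | Color | Profession | Team
-----------------------------------------------
  1   | fish | water | green | artist | Alpha
  2   | bird | coffee | red | engineer | Beta
  3   | dog | tea | yellow | lawyer | Gamma
  4   | horse | juice | blue | doctor | Delta
  5   | cat | milk | white | teacher | Epsilon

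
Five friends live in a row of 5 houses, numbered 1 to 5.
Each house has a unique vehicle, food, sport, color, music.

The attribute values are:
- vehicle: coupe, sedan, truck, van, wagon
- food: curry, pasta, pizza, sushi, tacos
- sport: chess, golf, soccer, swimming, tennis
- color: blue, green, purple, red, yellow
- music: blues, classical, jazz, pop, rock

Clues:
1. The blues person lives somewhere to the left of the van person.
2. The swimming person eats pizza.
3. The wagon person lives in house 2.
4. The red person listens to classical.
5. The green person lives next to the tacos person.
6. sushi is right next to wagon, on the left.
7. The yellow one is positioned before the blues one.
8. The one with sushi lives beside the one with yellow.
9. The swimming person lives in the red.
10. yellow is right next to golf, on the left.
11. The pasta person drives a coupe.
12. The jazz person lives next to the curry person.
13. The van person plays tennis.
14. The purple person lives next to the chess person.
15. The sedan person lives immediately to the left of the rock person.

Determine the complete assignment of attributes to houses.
Solution:

House | Vehicle | Food | Sport | Color | Music
----------------------------------------------
  1   | sedan | sushi | soccer | purple | jazz
  2   | wagon | curry | chess | yellow | rock
  3   | coupe | pasta | golf | green | blues
  4   | van | tacos | tennis | blue | pop
  5   | truck | pizza | swimming | red | classical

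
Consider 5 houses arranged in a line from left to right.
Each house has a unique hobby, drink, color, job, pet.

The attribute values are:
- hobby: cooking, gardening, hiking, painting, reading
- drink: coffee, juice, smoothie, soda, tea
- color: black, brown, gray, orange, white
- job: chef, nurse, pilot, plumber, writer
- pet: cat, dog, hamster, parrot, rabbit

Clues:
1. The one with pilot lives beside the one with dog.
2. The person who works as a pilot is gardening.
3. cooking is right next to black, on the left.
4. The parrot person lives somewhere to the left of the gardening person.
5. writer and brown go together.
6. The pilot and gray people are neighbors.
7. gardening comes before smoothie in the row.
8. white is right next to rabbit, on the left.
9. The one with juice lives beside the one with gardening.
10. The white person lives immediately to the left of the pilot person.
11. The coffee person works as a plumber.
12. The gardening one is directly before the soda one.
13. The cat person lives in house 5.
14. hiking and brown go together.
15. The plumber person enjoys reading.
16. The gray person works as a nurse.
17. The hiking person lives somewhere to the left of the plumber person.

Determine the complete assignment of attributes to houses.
Solution:

House | Hobby | Drink | Color | Job | Pet
-----------------------------------------
  1   | cooking | juice | white | chef | parrot
  2   | gardening | tea | black | pilot | rabbit
  3   | painting | soda | gray | nurse | dog
  4   | hiking | smoothie | brown | writer | hamster
  5   | reading | coffee | orange | plumber | cat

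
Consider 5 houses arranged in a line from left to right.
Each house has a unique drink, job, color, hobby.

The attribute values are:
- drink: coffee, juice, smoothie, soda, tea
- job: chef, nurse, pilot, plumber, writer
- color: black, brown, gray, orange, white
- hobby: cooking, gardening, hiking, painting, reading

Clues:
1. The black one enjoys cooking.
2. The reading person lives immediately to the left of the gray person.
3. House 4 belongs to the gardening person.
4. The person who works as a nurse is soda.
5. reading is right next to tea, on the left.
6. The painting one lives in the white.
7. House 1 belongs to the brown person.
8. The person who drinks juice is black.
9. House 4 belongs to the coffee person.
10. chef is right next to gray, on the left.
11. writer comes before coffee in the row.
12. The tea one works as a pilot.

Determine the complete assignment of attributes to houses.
Solution:

House | Drink | Job | Color | Hobby
-----------------------------------
  1   | smoothie | chef | brown | reading
  2   | tea | pilot | gray | hiking
  3   | juice | writer | black | cooking
  4   | coffee | plumber | orange | gardening
  5   | soda | nurse | white | painting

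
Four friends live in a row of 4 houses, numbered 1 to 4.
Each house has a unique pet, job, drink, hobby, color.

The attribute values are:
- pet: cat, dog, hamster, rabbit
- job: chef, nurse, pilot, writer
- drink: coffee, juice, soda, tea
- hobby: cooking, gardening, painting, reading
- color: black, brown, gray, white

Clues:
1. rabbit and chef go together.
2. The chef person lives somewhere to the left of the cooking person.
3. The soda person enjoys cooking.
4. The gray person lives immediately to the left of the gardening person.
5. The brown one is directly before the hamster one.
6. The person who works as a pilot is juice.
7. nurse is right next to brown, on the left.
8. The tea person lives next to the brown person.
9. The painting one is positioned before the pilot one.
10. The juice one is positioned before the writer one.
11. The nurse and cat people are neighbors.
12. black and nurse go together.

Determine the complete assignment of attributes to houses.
Solution:

House | Pet | Job | Drink | Hobby | Color
-----------------------------------------
  1   | rabbit | chef | coffee | painting | gray
  2   | dog | nurse | tea | gardening | black
  3   | cat | pilot | juice | reading | brown
  4   | hamster | writer | soda | cooking | white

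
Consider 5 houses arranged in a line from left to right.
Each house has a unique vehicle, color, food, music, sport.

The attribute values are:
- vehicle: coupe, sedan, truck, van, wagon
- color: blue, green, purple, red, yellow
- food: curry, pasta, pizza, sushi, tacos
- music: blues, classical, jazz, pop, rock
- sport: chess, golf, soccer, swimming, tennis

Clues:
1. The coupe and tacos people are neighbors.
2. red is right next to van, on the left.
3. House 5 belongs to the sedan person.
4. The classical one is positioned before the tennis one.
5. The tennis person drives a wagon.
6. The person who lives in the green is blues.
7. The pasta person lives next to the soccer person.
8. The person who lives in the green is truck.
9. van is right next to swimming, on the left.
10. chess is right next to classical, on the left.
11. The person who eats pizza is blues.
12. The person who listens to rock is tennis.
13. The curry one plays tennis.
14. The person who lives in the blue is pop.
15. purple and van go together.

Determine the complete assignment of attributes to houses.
Solution:

House | Vehicle | Color | Food | Music | Sport
----------------------------------------------
  1   | coupe | red | pasta | jazz | chess
  2   | van | purple | tacos | classical | soccer
  3   | truck | green | pizza | blues | swimming
  4   | wagon | yellow | curry | rock | tennis
  5   | sedan | blue | sushi | pop | golf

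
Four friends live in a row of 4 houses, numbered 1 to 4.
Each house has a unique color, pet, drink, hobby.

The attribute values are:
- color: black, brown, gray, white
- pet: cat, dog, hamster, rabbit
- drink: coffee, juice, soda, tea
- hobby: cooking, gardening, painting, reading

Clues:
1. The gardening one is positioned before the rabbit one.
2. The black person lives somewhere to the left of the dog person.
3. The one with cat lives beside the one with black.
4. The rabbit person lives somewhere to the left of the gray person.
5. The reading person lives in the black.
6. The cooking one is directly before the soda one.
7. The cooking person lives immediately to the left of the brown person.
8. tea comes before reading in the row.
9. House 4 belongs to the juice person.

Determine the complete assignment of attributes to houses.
Solution:

House | Color | Pet | Drink | Hobby
-----------------------------------
  1   | white | hamster | tea | cooking
  2   | brown | cat | soda | gardening
  3   | black | rabbit | coffee | reading
  4   | gray | dog | juice | painting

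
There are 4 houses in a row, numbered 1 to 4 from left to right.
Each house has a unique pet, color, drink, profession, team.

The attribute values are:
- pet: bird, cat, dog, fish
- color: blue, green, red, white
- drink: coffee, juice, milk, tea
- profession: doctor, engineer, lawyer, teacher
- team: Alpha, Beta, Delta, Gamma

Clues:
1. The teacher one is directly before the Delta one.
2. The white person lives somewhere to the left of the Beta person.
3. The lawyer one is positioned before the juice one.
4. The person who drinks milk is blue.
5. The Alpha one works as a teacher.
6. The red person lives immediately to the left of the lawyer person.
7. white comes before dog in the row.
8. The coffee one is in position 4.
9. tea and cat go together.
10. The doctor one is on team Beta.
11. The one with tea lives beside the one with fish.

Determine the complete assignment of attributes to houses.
Solution:

House | Pet | Color | Drink | Profession | Team
-----------------------------------------------
  1   | cat | red | tea | teacher | Alpha
  2   | fish | blue | milk | lawyer | Delta
  3   | bird | white | juice | engineer | Gamma
  4   | dog | green | coffee | doctor | Beta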